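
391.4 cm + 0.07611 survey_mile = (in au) 8.449e-10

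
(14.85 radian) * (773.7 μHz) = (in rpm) 0.1097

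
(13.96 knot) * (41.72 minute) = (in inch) 7.078e+05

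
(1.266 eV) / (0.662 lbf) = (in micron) 6.888e-14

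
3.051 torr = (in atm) 0.004014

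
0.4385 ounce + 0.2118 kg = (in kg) 0.2242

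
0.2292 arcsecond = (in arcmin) 0.00382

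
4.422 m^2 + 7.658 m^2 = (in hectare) 0.001208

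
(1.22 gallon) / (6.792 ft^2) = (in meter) 0.007319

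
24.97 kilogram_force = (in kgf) 24.97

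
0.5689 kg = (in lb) 1.254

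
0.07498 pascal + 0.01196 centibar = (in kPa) 0.01203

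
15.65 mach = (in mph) 1.192e+04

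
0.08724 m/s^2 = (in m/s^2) 0.08724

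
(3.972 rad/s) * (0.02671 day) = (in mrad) 9.166e+06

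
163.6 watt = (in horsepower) 0.2194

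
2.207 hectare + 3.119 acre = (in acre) 8.573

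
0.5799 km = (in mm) 5.799e+05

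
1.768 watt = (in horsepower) 0.002371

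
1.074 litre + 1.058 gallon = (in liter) 5.079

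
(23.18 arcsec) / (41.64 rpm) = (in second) 2.577e-05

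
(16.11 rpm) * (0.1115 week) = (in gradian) 7.243e+06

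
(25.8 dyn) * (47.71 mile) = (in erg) 1.981e+08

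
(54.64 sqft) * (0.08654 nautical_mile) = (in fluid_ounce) 2.751e+07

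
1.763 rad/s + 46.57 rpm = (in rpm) 63.41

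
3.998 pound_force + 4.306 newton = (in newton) 22.09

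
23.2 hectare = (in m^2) 2.32e+05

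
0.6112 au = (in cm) 9.143e+12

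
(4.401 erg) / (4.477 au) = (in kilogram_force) 6.701e-20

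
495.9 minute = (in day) 0.3444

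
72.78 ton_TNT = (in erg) 3.045e+18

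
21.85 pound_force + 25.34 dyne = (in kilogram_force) 9.911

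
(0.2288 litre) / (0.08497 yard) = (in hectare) 2.945e-07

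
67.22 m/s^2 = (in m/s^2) 67.22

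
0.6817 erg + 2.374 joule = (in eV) 1.482e+19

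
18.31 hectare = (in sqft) 1.971e+06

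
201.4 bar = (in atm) 198.8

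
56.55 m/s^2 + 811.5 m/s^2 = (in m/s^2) 868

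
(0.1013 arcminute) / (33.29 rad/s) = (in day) 1.024e-11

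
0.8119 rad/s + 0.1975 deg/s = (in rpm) 7.786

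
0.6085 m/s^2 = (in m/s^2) 0.6085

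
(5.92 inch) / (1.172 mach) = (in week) 6.23e-10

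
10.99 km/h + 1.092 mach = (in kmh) 1350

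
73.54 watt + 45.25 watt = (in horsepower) 0.1593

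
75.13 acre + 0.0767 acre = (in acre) 75.21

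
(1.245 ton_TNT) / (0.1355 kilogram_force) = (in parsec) 1.27e-07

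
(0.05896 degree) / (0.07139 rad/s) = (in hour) 4.004e-06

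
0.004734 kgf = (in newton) 0.04642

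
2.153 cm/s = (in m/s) 0.02153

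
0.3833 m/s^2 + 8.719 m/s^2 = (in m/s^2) 9.102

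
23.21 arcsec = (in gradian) 0.007164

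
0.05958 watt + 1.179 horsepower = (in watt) 879.2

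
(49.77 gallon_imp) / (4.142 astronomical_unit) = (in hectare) 3.651e-17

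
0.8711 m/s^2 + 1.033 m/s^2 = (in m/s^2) 1.904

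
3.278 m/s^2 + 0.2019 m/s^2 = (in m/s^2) 3.48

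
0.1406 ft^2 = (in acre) 3.228e-06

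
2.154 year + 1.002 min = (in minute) 1.132e+06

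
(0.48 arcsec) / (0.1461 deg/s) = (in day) 1.056e-08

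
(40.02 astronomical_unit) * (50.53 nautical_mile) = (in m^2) 5.603e+17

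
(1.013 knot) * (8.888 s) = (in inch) 182.4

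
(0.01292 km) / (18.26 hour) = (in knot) 0.0003821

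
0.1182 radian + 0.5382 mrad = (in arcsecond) 2.449e+04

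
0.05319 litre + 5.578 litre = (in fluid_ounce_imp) 198.2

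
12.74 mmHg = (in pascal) 1699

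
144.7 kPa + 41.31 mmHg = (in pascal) 1.502e+05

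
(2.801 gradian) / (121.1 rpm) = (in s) 0.003469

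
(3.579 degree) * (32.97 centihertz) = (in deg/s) 1.18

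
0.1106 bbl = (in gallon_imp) 3.868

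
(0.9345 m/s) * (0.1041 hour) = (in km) 0.3502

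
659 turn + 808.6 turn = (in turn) 1468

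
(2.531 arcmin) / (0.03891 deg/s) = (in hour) 0.0003011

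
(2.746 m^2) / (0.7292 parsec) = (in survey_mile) 7.583e-20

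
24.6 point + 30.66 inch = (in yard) 0.8612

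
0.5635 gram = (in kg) 0.0005635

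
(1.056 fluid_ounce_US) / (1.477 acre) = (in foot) 1.714e-08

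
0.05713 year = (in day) 20.85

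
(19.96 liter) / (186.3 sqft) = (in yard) 0.001261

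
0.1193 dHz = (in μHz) 1.193e+04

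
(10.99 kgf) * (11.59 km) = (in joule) 1.249e+06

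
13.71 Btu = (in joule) 1.446e+04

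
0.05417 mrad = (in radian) 5.417e-05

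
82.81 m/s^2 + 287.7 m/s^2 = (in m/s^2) 370.5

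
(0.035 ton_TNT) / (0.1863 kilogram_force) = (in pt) 2.272e+11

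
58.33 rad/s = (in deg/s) 3342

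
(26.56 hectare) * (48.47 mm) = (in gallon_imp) 2.832e+06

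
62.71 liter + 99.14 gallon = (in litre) 438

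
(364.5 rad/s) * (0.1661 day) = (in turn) 8.325e+05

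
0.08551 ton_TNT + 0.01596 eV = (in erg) 3.578e+15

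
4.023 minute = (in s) 241.4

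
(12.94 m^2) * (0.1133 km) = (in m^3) 1466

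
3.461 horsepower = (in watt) 2581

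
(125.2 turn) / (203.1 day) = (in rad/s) 4.483e-05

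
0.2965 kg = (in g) 296.5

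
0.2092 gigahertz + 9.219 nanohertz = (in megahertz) 209.2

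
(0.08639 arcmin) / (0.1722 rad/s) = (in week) 2.413e-10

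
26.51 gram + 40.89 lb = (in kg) 18.57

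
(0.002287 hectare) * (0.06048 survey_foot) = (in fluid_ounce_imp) 1.484e+04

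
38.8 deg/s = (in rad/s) 0.6772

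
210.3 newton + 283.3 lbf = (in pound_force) 330.6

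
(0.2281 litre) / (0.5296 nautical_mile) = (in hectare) 2.326e-11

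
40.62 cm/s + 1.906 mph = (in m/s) 1.258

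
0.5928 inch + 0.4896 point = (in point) 43.17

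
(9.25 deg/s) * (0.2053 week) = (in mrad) 2.005e+07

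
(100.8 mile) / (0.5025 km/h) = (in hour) 322.8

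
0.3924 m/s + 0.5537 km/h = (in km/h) 1.966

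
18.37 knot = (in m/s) 9.45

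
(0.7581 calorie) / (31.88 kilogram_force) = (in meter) 0.01015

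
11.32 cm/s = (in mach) 0.0003325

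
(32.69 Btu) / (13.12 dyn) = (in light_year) 2.779e-08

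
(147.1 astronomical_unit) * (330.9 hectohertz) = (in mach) 2.139e+15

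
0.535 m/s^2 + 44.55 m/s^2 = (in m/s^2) 45.08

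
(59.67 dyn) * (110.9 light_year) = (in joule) 6.261e+14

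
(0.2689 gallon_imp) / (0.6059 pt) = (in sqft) 61.56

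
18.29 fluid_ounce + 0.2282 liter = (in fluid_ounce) 26.01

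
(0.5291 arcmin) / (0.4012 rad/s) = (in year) 1.216e-11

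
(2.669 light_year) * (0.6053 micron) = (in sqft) 1.645e+11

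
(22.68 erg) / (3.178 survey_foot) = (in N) 2.341e-06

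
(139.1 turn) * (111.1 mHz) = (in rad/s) 97.1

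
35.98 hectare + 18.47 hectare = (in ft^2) 5.861e+06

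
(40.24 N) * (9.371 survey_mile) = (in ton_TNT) 0.000145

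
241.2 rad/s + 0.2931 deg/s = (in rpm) 2303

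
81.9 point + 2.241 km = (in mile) 1.393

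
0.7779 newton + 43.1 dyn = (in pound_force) 0.175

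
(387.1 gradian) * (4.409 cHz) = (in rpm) 2.56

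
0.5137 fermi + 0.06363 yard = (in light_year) 6.15e-18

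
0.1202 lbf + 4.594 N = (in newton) 5.129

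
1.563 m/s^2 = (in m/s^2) 1.563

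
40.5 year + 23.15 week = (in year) 40.94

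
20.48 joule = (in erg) 2.048e+08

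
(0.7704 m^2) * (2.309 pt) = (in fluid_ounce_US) 21.22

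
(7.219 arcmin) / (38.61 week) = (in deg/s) 5.152e-09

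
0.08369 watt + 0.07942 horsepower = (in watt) 59.31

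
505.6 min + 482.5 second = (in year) 0.0009772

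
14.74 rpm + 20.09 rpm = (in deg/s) 209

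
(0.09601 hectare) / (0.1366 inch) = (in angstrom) 2.767e+15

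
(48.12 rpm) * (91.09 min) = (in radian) 2.754e+04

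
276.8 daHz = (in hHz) 27.68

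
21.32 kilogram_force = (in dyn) 2.091e+07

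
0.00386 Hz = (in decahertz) 0.000386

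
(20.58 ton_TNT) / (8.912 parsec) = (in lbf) 7.039e-08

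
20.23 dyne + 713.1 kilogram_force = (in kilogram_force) 713.1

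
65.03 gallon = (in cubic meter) 0.2462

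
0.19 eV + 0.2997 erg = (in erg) 0.2997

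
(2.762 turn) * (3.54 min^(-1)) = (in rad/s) 1.024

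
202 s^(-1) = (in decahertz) 20.2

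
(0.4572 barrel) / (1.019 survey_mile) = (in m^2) 4.432e-05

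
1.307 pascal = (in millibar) 0.01307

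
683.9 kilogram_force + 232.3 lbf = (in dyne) 7.74e+08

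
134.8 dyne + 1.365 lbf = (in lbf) 1.365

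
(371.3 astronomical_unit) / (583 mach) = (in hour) 7.773e+04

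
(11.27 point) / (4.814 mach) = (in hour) 6.738e-10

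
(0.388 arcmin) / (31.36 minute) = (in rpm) 5.728e-07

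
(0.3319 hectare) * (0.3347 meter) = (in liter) 1.111e+06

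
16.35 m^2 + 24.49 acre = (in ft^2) 1.067e+06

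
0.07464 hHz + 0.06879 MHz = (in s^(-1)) 6.88e+04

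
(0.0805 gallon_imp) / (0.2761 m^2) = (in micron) 1325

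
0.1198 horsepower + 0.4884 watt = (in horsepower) 0.1205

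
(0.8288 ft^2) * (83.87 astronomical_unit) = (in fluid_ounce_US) 3.267e+16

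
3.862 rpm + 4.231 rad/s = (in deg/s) 265.6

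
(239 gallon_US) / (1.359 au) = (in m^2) 4.45e-12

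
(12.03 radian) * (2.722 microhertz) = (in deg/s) 0.001876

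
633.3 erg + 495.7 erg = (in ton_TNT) 2.698e-14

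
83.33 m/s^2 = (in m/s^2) 83.33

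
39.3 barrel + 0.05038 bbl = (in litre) 6256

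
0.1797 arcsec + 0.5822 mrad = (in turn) 9.28e-05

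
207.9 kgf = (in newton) 2039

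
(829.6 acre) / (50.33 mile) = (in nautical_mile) 0.02238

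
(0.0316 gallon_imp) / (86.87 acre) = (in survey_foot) 1.341e-09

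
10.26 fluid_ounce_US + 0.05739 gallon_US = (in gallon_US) 0.1375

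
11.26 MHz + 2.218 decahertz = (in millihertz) 1.126e+10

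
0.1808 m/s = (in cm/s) 18.08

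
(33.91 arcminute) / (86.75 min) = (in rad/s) 1.895e-06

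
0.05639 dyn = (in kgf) 5.75e-08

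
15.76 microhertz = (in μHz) 15.76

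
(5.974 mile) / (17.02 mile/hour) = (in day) 0.01462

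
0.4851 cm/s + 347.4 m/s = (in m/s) 347.4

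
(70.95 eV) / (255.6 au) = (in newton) 2.973e-31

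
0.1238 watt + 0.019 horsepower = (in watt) 14.29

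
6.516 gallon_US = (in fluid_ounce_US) 834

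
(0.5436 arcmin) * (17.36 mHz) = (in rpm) 2.621e-05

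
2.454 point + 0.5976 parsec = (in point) 5.227e+19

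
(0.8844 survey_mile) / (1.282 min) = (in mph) 41.39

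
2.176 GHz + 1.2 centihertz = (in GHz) 2.176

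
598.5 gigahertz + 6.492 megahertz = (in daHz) 5.985e+10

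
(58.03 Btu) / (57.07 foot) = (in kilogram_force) 358.9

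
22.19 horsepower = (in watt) 1.655e+04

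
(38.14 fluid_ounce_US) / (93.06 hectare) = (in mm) 1.212e-06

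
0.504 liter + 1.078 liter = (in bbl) 0.00995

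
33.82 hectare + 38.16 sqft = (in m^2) 3.382e+05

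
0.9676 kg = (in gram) 967.6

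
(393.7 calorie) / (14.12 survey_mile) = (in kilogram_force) 0.007392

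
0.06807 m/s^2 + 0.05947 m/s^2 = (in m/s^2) 0.1275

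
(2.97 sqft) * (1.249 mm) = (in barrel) 0.002168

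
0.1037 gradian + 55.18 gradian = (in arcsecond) 1.791e+05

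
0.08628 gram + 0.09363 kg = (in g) 93.72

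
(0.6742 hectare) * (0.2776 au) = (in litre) 2.8e+17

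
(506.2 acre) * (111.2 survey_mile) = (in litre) 3.666e+14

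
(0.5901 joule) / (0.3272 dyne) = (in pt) 5.112e+08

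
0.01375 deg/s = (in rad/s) 0.00024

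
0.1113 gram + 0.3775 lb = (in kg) 0.1713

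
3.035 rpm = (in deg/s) 18.21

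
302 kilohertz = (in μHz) 3.02e+11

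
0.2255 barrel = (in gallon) 9.471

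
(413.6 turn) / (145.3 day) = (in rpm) 0.001977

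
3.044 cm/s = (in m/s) 0.03044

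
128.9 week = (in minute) 1.299e+06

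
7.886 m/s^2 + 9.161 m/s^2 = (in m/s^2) 17.05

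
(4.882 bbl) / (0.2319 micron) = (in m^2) 3.347e+06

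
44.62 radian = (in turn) 7.101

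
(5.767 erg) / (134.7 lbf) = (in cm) 9.625e-08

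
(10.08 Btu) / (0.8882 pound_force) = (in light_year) 2.845e-13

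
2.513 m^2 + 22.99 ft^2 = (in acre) 0.001149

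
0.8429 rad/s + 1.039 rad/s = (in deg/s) 107.8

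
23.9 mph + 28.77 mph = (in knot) 45.77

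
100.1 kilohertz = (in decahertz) 1.001e+04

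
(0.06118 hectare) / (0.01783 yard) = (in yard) 4.104e+04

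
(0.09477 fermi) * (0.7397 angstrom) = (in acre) 1.732e-30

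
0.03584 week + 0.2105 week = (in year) 0.004724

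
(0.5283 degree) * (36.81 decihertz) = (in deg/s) 1.945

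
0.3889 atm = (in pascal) 3.941e+04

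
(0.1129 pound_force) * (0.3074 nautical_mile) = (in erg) 2.859e+09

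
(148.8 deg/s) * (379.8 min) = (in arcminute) 2.035e+08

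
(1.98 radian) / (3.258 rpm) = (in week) 9.596e-06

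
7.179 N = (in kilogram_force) 0.7321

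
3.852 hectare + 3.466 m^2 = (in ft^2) 4.147e+05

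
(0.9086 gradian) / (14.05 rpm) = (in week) 1.604e-08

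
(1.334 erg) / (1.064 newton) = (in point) 0.0003554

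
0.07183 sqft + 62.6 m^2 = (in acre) 0.01547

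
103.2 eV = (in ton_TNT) 3.952e-27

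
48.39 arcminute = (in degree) 0.8065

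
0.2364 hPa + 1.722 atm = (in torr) 1309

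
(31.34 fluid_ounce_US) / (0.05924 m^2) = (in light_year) 1.654e-18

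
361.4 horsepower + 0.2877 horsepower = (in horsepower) 361.7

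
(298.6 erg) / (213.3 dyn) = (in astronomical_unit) 9.358e-14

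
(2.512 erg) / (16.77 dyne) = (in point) 4.246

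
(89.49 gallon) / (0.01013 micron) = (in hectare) 3344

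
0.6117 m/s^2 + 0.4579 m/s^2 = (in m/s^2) 1.07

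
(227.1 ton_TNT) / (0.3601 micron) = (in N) 2.639e+18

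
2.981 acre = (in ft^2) 1.299e+05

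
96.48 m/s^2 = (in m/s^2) 96.48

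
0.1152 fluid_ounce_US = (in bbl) 2.143e-05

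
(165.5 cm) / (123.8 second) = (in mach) 3.926e-05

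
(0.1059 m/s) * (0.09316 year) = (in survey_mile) 193.3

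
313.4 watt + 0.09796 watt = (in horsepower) 0.4204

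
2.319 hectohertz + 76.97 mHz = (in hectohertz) 2.32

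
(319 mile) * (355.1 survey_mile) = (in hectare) 2.934e+07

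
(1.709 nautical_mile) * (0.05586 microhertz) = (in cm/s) 0.01768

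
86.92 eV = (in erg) 1.393e-10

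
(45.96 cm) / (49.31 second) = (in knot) 0.01812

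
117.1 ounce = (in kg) 3.32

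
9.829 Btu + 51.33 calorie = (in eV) 6.607e+22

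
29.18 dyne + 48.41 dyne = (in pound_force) 0.0001744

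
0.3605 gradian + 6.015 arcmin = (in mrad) 7.412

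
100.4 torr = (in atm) 0.1321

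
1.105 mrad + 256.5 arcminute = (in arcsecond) 1.562e+04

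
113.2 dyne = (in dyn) 113.2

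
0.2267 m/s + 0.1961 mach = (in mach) 0.1968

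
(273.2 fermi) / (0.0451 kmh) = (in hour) 6.058e-15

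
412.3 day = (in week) 58.9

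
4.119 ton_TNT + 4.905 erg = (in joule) 1.723e+10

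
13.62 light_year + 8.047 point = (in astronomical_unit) 8.613e+05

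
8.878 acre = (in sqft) 3.867e+05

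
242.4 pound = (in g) 1.1e+05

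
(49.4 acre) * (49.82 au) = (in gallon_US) 3.936e+20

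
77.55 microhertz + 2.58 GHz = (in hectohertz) 2.58e+07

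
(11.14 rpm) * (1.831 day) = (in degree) 1.057e+07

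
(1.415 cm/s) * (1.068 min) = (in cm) 90.67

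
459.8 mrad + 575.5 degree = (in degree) 601.8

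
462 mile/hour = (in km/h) 743.5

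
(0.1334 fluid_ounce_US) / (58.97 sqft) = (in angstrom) 7201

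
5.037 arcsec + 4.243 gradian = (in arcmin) 229.2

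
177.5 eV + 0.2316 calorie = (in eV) 6.048e+18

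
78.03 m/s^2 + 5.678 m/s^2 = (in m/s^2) 83.71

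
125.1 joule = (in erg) 1.251e+09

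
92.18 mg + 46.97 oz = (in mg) 1.332e+06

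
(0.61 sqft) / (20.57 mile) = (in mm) 0.001712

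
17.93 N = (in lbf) 4.031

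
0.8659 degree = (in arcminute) 51.95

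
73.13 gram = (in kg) 0.07313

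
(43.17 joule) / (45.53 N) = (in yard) 1.037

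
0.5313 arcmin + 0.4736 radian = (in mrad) 473.8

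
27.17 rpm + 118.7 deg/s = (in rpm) 46.95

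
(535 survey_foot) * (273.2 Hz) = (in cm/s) 4.455e+06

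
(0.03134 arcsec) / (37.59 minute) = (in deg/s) 3.86e-09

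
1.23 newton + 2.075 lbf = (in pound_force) 2.352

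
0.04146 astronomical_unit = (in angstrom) 6.202e+19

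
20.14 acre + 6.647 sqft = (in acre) 20.14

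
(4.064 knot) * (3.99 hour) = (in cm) 3.003e+06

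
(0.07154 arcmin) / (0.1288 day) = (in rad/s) 1.87e-09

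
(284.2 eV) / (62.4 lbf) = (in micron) 1.64e-13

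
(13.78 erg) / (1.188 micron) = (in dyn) 1.16e+05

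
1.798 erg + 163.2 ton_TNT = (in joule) 6.828e+11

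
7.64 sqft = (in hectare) 7.098e-05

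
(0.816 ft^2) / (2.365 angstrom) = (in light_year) 3.388e-08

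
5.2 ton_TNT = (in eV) 1.358e+29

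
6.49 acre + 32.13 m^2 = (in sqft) 2.831e+05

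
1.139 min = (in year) 2.167e-06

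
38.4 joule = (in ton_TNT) 9.178e-09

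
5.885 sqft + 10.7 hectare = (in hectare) 10.7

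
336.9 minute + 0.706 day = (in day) 0.94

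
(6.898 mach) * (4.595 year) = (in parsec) 1.103e-05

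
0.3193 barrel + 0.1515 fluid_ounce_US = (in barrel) 0.3193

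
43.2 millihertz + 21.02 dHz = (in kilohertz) 0.002145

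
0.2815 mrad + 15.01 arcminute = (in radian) 0.004648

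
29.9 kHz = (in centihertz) 2.99e+06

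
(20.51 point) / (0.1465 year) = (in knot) 3.044e-09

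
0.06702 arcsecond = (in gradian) 2.069e-05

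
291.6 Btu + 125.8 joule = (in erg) 3.078e+12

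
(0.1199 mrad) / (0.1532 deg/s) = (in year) 1.422e-09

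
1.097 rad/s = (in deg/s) 62.85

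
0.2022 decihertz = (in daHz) 0.002022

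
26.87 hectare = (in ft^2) 2.892e+06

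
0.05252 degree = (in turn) 0.0001459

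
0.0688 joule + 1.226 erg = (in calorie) 0.01644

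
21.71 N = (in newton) 21.71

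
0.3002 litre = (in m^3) 0.0003002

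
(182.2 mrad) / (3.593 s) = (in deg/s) 2.905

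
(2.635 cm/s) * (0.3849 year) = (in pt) 9.066e+08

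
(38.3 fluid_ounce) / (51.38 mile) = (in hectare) 1.37e-12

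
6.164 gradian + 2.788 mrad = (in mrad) 99.61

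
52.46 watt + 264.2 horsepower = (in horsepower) 264.3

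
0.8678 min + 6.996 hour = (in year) 0.0008003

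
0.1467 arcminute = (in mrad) 0.04267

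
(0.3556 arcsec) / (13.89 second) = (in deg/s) 7.111e-06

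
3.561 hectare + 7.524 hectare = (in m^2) 1.108e+05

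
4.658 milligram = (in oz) 0.0001643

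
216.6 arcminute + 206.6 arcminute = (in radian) 0.1231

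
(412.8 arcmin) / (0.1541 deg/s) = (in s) 44.65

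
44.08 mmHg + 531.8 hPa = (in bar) 0.5906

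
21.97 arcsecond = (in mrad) 0.1065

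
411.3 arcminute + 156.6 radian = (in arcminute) 5.388e+05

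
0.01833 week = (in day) 0.1283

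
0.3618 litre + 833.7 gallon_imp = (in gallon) 1001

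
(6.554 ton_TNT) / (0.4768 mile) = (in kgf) 3.644e+06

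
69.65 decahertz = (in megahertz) 0.0006965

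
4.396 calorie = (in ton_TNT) 4.396e-09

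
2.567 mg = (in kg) 2.567e-06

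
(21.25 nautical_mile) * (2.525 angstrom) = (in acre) 2.456e-09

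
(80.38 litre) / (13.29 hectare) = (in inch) 2.381e-05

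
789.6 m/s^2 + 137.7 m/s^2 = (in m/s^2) 927.3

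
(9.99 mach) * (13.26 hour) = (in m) 1.624e+08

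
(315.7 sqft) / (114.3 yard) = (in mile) 0.0001744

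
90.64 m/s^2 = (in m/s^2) 90.64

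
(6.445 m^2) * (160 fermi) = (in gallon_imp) 2.268e-10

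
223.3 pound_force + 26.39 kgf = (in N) 1252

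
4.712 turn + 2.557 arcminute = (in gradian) 1885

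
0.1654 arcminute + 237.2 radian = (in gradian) 1.51e+04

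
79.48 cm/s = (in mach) 0.002334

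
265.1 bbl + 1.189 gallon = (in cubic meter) 42.15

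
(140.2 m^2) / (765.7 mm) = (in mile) 0.1138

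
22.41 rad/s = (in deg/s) 1284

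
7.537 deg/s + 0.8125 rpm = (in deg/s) 12.41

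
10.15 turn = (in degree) 3654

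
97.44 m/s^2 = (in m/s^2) 97.44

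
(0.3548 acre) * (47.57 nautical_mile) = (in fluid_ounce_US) 4.277e+12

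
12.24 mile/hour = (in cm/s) 547.2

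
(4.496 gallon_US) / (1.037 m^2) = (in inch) 0.6461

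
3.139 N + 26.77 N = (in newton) 29.91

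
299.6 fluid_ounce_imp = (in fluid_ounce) 287.8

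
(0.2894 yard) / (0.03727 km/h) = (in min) 0.426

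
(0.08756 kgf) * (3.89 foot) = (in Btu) 0.000965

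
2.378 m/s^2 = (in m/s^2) 2.378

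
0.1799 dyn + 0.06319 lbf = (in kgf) 0.02866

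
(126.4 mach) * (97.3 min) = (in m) 2.513e+08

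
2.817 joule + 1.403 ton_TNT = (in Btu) 5.564e+06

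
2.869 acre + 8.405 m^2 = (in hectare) 1.162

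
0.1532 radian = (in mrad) 153.2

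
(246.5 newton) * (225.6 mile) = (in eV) 5.586e+26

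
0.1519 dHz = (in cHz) 1.519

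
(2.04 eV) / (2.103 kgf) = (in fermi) 1.585e-05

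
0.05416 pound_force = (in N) 0.2409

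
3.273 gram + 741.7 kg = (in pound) 1635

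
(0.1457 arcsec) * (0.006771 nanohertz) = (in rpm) 4.567e-17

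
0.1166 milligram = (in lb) 2.571e-07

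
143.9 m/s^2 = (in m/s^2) 143.9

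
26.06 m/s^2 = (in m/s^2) 26.06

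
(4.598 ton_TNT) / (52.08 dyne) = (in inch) 1.454e+15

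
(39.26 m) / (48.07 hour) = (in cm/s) 0.02269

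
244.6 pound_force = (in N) 1088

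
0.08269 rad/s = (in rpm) 0.7896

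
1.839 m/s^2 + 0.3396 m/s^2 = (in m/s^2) 2.179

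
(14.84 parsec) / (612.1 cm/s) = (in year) 2.372e+09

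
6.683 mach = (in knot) 4423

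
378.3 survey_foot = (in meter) 115.3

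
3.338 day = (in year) 0.009145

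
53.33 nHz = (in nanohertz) 53.33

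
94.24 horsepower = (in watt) 7.027e+04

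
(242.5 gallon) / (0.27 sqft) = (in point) 1.037e+05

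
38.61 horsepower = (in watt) 2.879e+04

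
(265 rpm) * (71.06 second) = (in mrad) 1.972e+06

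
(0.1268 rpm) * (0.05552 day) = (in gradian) 4055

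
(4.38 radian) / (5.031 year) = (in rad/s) 2.761e-08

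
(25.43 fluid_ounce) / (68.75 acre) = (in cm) 2.703e-07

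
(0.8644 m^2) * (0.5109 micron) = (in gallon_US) 0.0001167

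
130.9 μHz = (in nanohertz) 1.309e+05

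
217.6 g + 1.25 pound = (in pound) 1.73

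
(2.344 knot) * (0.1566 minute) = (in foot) 37.17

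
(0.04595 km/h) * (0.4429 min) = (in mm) 339.2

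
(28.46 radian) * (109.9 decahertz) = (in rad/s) 3.128e+04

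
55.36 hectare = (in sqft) 5.959e+06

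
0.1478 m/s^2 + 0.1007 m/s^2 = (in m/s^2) 0.2485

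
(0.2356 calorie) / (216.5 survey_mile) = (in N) 2.829e-06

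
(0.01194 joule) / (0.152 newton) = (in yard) 0.08591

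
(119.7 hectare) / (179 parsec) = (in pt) 6.143e-10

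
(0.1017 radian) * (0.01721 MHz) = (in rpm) 1.671e+04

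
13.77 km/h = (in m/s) 3.825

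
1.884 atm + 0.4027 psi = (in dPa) 1.937e+06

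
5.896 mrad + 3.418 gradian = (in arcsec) 1.229e+04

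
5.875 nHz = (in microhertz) 0.005875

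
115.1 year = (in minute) 6.05e+07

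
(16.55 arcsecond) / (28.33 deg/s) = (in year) 5.146e-12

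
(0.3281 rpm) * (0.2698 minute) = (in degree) 31.87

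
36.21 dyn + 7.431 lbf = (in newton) 33.06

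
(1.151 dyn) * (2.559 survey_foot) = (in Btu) 8.509e-09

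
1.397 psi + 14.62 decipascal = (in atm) 0.09507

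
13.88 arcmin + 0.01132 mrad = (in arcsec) 835.1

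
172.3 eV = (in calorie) 6.598e-18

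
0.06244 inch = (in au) 1.06e-14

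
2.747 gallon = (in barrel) 0.0654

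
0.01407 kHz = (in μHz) 1.407e+07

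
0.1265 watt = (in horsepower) 0.0001696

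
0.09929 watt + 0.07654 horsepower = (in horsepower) 0.07667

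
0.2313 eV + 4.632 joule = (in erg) 4.632e+07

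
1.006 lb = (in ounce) 16.1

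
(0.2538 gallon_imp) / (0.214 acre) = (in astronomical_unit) 8.906e-18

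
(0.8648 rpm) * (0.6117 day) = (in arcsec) 9.872e+08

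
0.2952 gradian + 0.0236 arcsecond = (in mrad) 4.637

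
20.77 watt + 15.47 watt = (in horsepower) 0.0486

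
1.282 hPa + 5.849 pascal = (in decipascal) 1340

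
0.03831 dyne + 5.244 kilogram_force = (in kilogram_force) 5.244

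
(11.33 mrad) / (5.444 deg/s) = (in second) 0.1192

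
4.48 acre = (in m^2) 1.813e+04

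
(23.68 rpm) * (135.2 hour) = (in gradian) 7.684e+07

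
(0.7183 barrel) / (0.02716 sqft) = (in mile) 0.02812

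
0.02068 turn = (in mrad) 129.9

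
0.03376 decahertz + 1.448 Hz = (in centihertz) 178.6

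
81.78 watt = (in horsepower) 0.1097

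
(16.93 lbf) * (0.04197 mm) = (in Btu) 2.996e-06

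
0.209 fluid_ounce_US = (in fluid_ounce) 0.209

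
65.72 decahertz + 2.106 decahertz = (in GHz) 6.783e-07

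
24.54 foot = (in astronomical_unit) 5e-11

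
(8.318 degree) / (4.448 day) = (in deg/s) 2.164e-05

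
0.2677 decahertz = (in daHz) 0.2677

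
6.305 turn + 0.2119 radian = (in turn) 6.339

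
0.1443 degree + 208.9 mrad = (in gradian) 13.46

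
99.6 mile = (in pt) 4.544e+08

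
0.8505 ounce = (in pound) 0.05316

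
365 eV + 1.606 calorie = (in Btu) 0.006369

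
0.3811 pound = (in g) 172.9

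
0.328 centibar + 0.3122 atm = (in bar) 0.3196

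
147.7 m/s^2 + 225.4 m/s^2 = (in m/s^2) 373.1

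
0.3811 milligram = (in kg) 3.811e-07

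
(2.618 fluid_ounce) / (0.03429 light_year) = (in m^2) 2.387e-19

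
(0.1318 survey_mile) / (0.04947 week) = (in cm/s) 0.7089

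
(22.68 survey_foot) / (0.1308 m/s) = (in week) 8.739e-05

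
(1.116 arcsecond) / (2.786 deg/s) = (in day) 1.288e-09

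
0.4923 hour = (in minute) 29.54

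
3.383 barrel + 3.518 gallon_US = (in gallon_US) 145.6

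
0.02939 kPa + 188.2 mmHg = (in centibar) 25.12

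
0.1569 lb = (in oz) 2.51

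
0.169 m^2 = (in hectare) 1.69e-05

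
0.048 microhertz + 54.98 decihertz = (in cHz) 549.8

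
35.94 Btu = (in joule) 3.792e+04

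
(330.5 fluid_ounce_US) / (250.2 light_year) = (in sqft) 4.445e-20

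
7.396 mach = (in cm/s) 2.518e+05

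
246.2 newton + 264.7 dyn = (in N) 246.2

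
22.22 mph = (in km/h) 35.76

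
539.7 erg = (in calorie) 1.29e-05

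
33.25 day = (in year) 0.0911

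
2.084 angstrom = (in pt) 5.907e-07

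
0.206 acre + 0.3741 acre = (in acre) 0.5801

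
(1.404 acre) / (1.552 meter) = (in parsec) 1.186e-13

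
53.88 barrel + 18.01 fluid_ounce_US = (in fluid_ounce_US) 2.897e+05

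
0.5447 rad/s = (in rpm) 5.202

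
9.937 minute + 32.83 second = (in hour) 0.1747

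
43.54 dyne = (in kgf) 4.44e-05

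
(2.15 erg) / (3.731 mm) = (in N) 5.763e-05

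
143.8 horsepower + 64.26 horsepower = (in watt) 1.552e+05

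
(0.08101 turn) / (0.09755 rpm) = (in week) 8.239e-05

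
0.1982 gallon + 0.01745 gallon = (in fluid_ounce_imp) 28.73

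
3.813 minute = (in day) 0.002648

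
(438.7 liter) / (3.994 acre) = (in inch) 0.001069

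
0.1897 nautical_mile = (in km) 0.3513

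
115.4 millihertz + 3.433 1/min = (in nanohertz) 1.726e+08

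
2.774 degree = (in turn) 0.007706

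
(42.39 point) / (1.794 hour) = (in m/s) 2.315e-06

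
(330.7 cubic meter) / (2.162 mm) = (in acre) 37.8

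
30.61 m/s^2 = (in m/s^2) 30.61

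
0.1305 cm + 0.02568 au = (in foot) 1.26e+10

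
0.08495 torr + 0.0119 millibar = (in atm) 0.0001235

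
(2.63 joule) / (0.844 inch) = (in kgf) 12.51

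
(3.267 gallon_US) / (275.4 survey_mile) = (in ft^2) 3.003e-07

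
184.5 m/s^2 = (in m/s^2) 184.5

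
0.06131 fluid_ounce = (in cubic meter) 1.813e-06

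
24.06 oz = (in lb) 1.504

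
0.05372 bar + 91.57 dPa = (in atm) 0.05311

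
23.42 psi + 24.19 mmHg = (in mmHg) 1235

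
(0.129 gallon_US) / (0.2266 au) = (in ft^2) 1.551e-13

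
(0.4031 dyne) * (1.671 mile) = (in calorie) 0.002591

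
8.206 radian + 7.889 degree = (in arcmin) 2.868e+04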